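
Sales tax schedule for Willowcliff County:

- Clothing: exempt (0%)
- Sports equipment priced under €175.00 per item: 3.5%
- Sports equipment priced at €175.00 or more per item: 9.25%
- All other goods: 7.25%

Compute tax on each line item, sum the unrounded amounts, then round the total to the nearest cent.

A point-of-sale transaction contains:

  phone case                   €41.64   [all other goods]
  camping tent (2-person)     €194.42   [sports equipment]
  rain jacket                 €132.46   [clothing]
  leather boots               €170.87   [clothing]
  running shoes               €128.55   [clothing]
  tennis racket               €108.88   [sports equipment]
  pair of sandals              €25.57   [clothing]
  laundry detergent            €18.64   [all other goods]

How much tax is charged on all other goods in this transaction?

Phone case €41.64: all other goods → 7.25% → €3.0189
Laundry detergent €18.64: all other goods → 7.25% → €1.3514
Tax on all other goods: unrounded sum = €4.3703 → €4.37

€4.37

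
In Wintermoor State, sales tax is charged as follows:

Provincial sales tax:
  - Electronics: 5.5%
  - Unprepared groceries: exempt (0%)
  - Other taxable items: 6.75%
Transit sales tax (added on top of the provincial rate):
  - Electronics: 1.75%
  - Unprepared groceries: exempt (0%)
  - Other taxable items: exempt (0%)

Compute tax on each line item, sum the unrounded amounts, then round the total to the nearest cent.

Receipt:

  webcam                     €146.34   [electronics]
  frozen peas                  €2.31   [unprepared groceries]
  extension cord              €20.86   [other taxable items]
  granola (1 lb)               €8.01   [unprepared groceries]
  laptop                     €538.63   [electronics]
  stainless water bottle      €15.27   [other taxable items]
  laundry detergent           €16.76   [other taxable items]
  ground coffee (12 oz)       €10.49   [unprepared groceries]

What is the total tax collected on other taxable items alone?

Extension cord €20.86: other taxable items → 6.75% + 0% transit = 6.75% → €1.40805
Stainless water bottle €15.27: other taxable items → 6.75% + 0% transit = 6.75% → €1.030725
Laundry detergent €16.76: other taxable items → 6.75% + 0% transit = 6.75% → €1.1313
Tax on other taxable items: unrounded sum = €3.570075 → €3.57

€3.57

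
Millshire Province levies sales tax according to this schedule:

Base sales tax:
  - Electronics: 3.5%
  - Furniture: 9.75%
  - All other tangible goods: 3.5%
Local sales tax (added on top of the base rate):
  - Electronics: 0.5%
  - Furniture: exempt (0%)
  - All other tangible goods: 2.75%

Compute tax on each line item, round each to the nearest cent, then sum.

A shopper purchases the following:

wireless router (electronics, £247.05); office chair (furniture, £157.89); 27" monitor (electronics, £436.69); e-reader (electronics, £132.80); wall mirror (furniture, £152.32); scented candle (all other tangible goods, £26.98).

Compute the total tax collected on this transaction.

£64.59

Wireless router £247.05: electronics → 3.5% + 0.5% local = 4% → £9.88
Office chair £157.89: furniture → 9.75% + 0% local = 9.75% → £15.39
27" monitor £436.69: electronics → 3.5% + 0.5% local = 4% → £17.47
E-reader £132.80: electronics → 3.5% + 0.5% local = 4% → £5.31
Wall mirror £152.32: furniture → 9.75% + 0% local = 9.75% → £14.85
Scented candle £26.98: all other tangible goods → 3.5% + 2.75% local = 6.25% → £1.69
Total tax = £9.88 + £15.39 + £17.47 + £5.31 + £14.85 + £1.69 = £64.59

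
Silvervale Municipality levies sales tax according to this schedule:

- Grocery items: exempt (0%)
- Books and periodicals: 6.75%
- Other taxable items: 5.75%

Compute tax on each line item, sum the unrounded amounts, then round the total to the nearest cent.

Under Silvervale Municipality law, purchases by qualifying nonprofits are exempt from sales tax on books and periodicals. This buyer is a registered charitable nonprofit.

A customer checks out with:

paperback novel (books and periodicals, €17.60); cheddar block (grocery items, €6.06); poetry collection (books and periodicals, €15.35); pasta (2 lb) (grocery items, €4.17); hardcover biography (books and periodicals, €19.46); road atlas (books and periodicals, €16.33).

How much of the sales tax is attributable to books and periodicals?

Paperback novel €17.60: books and periodicals, buyer-exempt → 0% → €0.00
Poetry collection €15.35: books and periodicals, buyer-exempt → 0% → €0.00
Hardcover biography €19.46: books and periodicals, buyer-exempt → 0% → €0.00
Road atlas €16.33: books and periodicals, buyer-exempt → 0% → €0.00
Tax on books and periodicals: unrounded sum = €0.00 → €0.00

€0.00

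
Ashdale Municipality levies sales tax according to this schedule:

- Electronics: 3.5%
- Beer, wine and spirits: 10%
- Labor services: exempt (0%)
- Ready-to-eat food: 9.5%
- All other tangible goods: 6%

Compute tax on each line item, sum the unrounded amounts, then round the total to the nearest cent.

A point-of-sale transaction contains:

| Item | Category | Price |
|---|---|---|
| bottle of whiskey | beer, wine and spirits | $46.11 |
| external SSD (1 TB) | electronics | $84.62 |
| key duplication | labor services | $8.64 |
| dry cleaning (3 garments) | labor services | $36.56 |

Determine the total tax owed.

Bottle of whiskey $46.11: beer, wine and spirits → 10% → $4.611
External SSD (1 TB) $84.62: electronics → 3.5% → $2.9617
Key duplication $8.64: labor services → 0% → $0.00
Dry cleaning (3 garments) $36.56: labor services → 0% → $0.00
Unrounded tax sum = $7.5727 → $7.57

$7.57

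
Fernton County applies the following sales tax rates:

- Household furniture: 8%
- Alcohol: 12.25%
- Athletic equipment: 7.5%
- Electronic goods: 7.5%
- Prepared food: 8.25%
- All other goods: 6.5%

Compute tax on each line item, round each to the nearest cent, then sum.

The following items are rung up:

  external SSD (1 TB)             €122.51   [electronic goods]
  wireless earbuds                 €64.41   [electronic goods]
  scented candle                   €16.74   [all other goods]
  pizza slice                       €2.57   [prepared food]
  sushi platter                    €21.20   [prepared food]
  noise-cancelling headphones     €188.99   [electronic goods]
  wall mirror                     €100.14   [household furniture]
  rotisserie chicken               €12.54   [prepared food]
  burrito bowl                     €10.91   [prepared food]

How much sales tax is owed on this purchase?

€41.18

External SSD (1 TB) €122.51: electronic goods → 7.5% → €9.19
Wireless earbuds €64.41: electronic goods → 7.5% → €4.83
Scented candle €16.74: all other goods → 6.5% → €1.09
Pizza slice €2.57: prepared food → 8.25% → €0.21
Sushi platter €21.20: prepared food → 8.25% → €1.75
Noise-cancelling headphones €188.99: electronic goods → 7.5% → €14.17
Wall mirror €100.14: household furniture → 8% → €8.01
Rotisserie chicken €12.54: prepared food → 8.25% → €1.03
Burrito bowl €10.91: prepared food → 8.25% → €0.90
Total tax = €9.19 + €4.83 + €1.09 + €0.21 + €1.75 + €14.17 + €8.01 + €1.03 + €0.90 = €41.18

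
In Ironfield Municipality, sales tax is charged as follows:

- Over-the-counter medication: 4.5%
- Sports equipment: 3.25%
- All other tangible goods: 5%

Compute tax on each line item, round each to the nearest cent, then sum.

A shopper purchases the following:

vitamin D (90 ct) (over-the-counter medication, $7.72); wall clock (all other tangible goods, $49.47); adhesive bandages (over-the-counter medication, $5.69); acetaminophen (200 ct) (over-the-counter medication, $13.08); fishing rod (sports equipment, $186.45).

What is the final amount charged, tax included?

Vitamin D (90 ct) $7.72: over-the-counter medication → 4.5% → $0.35
Wall clock $49.47: all other tangible goods → 5% → $2.47
Adhesive bandages $5.69: over-the-counter medication → 4.5% → $0.26
Acetaminophen (200 ct) $13.08: over-the-counter medication → 4.5% → $0.59
Fishing rod $186.45: sports equipment → 3.25% → $6.06
Subtotal = $262.41; tax = $9.73; total due = $272.14

$272.14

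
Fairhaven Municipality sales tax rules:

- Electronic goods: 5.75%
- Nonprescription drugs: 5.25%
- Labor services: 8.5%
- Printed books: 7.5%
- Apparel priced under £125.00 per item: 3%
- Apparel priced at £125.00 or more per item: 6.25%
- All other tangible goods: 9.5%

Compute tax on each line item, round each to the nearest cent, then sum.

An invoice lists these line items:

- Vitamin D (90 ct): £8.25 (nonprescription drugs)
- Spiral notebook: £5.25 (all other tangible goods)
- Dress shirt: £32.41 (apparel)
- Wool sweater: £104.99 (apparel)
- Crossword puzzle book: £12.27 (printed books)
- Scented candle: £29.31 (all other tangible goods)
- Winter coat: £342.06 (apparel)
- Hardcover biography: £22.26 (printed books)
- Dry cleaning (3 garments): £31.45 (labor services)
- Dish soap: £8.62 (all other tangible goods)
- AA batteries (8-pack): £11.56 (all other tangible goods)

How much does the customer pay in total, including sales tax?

£644.82

Vitamin D (90 ct) £8.25: nonprescription drugs → 5.25% → £0.43
Spiral notebook £5.25: all other tangible goods → 9.5% → £0.50
Dress shirt £32.41: apparel, under £125.00 → 3% → £0.97
Wool sweater £104.99: apparel, under £125.00 → 3% → £3.15
Crossword puzzle book £12.27: printed books → 7.5% → £0.92
Scented candle £29.31: all other tangible goods → 9.5% → £2.78
Winter coat £342.06: apparel, £125.00 or more → 6.25% → £21.38
Hardcover biography £22.26: printed books → 7.5% → £1.67
Dry cleaning (3 garments) £31.45: labor services → 8.5% → £2.67
Dish soap £8.62: all other tangible goods → 9.5% → £0.82
AA batteries (8-pack) £11.56: all other tangible goods → 9.5% → £1.10
Subtotal = £608.43; tax = £36.39; total due = £644.82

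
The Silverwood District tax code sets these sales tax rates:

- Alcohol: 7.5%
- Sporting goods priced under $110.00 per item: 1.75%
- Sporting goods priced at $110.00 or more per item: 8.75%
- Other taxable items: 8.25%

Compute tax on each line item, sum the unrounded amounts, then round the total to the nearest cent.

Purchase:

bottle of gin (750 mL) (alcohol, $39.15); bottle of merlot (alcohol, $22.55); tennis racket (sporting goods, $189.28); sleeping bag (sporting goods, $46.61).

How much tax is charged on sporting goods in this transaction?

Tennis racket $189.28: sporting goods, $110.00 or more → 8.75% → $16.562
Sleeping bag $46.61: sporting goods, under $110.00 → 1.75% → $0.815675
Tax on sporting goods: unrounded sum = $17.377675 → $17.38

$17.38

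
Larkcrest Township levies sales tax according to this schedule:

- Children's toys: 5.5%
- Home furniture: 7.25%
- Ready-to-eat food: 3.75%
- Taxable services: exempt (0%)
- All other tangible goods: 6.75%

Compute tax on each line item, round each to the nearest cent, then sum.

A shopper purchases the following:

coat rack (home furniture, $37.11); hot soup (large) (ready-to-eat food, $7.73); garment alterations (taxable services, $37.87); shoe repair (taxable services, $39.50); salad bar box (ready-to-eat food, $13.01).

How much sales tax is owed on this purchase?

Coat rack $37.11: home furniture → 7.25% → $2.69
Hot soup (large) $7.73: ready-to-eat food → 3.75% → $0.29
Garment alterations $37.87: taxable services → 0% → $0.00
Shoe repair $39.50: taxable services → 0% → $0.00
Salad bar box $13.01: ready-to-eat food → 3.75% → $0.49
Total tax = $2.69 + $0.29 + $0.49 = $3.47

$3.47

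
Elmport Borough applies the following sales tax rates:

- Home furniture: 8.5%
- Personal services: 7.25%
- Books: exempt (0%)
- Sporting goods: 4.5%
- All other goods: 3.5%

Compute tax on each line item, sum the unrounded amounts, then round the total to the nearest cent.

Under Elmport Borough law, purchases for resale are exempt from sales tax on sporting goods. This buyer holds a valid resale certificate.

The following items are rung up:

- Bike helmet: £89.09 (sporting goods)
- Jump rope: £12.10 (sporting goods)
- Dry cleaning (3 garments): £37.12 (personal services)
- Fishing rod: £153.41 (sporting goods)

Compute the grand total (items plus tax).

Bike helmet £89.09: sporting goods, buyer-exempt → 0% → £0.00
Jump rope £12.10: sporting goods, buyer-exempt → 0% → £0.00
Dry cleaning (3 garments) £37.12: personal services → 7.25% → £2.6912
Fishing rod £153.41: sporting goods, buyer-exempt → 0% → £0.00
Subtotal = £291.72; unrounded tax = £2.6912 → £2.69; total due = £294.41

£294.41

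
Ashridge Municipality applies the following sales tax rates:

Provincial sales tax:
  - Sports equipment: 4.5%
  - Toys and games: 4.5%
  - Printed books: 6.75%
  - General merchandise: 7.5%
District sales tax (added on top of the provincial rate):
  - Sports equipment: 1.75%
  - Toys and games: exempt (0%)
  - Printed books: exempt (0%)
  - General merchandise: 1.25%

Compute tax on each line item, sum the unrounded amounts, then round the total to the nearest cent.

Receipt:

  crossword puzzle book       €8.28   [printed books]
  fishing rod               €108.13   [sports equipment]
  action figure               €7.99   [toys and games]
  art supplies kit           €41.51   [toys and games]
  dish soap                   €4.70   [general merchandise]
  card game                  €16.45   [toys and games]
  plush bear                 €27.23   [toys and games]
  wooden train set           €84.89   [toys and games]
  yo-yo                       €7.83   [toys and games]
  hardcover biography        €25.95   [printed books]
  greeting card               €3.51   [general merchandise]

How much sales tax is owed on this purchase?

€18.15

Crossword puzzle book €8.28: printed books → 6.75% + 0% district = 6.75% → €0.5589
Fishing rod €108.13: sports equipment → 4.5% + 1.75% district = 6.25% → €6.758125
Action figure €7.99: toys and games → 4.5% + 0% district = 4.5% → €0.35955
Art supplies kit €41.51: toys and games → 4.5% + 0% district = 4.5% → €1.86795
Dish soap €4.70: general merchandise → 7.5% + 1.25% district = 8.75% → €0.41125
Card game €16.45: toys and games → 4.5% + 0% district = 4.5% → €0.74025
Plush bear €27.23: toys and games → 4.5% + 0% district = 4.5% → €1.22535
Wooden train set €84.89: toys and games → 4.5% + 0% district = 4.5% → €3.82005
Yo-yo €7.83: toys and games → 4.5% + 0% district = 4.5% → €0.35235
Hardcover biography €25.95: printed books → 6.75% + 0% district = 6.75% → €1.751625
Greeting card €3.51: general merchandise → 7.5% + 1.25% district = 8.75% → €0.307125
Unrounded tax sum = €18.152525 → €18.15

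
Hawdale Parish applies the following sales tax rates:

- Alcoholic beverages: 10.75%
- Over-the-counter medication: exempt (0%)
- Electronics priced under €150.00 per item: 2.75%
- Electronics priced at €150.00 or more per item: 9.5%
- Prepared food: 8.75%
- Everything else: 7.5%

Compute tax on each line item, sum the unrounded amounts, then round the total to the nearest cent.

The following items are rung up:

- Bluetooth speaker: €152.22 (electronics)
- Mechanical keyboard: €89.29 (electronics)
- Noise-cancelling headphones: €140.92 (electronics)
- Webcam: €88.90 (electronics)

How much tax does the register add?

€23.24

Bluetooth speaker €152.22: electronics, €150.00 or more → 9.5% → €14.4609
Mechanical keyboard €89.29: electronics, under €150.00 → 2.75% → €2.455475
Noise-cancelling headphones €140.92: electronics, under €150.00 → 2.75% → €3.8753
Webcam €88.90: electronics, under €150.00 → 2.75% → €2.44475
Unrounded tax sum = €23.236425 → €23.24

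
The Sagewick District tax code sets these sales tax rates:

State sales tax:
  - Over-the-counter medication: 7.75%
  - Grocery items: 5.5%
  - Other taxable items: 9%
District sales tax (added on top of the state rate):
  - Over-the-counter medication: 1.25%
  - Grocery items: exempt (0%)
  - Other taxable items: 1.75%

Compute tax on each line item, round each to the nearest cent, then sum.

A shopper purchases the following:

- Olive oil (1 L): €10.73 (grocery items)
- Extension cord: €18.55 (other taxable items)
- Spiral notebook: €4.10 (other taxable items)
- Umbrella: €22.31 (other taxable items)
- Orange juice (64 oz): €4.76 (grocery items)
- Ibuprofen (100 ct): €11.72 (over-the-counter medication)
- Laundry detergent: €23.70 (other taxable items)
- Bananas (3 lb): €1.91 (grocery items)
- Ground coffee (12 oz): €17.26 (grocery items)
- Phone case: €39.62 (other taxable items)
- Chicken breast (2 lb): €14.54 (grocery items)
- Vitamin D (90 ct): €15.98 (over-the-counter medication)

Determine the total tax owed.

Olive oil (1 L) €10.73: grocery items → 5.5% + 0% district = 5.5% → €0.59
Extension cord €18.55: other taxable items → 9% + 1.75% district = 10.75% → €1.99
Spiral notebook €4.10: other taxable items → 9% + 1.75% district = 10.75% → €0.44
Umbrella €22.31: other taxable items → 9% + 1.75% district = 10.75% → €2.40
Orange juice (64 oz) €4.76: grocery items → 5.5% + 0% district = 5.5% → €0.26
Ibuprofen (100 ct) €11.72: over-the-counter medication → 7.75% + 1.25% district = 9% → €1.05
Laundry detergent €23.70: other taxable items → 9% + 1.75% district = 10.75% → €2.55
Bananas (3 lb) €1.91: grocery items → 5.5% + 0% district = 5.5% → €0.11
Ground coffee (12 oz) €17.26: grocery items → 5.5% + 0% district = 5.5% → €0.95
Phone case €39.62: other taxable items → 9% + 1.75% district = 10.75% → €4.26
Chicken breast (2 lb) €14.54: grocery items → 5.5% + 0% district = 5.5% → €0.80
Vitamin D (90 ct) €15.98: over-the-counter medication → 7.75% + 1.25% district = 9% → €1.44
Total tax = €0.59 + €1.99 + €0.44 + €2.40 + €0.26 + €1.05 + €2.55 + €0.11 + €0.95 + €4.26 + €0.80 + €1.44 = €16.84

€16.84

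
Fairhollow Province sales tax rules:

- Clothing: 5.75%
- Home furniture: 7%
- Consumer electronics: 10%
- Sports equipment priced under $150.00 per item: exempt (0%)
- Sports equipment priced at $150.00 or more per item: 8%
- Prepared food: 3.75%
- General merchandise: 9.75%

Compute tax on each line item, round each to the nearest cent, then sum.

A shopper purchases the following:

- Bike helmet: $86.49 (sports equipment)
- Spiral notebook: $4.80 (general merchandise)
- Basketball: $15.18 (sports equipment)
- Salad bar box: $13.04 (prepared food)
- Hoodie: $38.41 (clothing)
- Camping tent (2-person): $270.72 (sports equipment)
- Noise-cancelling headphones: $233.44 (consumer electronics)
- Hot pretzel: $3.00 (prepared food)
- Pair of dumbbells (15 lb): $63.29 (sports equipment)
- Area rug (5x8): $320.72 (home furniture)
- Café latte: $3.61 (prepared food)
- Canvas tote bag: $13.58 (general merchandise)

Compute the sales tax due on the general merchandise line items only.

$1.79

Spiral notebook $4.80: general merchandise → 9.75% → $0.47
Canvas tote bag $13.58: general merchandise → 9.75% → $1.32
Tax on general merchandise = $0.47 + $1.32 = $1.79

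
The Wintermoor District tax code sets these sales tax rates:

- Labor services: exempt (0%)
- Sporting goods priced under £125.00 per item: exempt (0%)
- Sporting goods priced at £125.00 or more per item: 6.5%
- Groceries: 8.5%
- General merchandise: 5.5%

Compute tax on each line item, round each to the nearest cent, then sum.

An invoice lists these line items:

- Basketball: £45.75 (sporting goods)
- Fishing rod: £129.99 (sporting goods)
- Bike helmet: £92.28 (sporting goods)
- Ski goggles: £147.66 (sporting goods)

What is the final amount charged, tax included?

£433.73

Basketball £45.75: sporting goods, under £125.00 → 0% → £0.00
Fishing rod £129.99: sporting goods, £125.00 or more → 6.5% → £8.45
Bike helmet £92.28: sporting goods, under £125.00 → 0% → £0.00
Ski goggles £147.66: sporting goods, £125.00 or more → 6.5% → £9.60
Subtotal = £415.68; tax = £18.05; total due = £433.73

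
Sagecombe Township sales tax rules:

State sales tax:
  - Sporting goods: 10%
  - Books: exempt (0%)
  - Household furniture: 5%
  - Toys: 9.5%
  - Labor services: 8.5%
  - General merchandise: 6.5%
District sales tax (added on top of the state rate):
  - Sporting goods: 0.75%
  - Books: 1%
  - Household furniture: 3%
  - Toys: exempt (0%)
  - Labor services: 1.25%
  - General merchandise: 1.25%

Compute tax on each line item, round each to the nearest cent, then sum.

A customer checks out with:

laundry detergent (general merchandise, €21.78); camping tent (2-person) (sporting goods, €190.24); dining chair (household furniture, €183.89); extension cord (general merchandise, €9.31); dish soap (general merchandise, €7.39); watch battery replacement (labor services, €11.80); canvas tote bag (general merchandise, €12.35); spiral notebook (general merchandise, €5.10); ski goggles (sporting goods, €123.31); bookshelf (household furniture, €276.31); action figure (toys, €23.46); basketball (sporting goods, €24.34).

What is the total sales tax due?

Laundry detergent €21.78: general merchandise → 6.5% + 1.25% district = 7.75% → €1.69
Camping tent (2-person) €190.24: sporting goods → 10% + 0.75% district = 10.75% → €20.45
Dining chair €183.89: household furniture → 5% + 3% district = 8% → €14.71
Extension cord €9.31: general merchandise → 6.5% + 1.25% district = 7.75% → €0.72
Dish soap €7.39: general merchandise → 6.5% + 1.25% district = 7.75% → €0.57
Watch battery replacement €11.80: labor services → 8.5% + 1.25% district = 9.75% → €1.15
Canvas tote bag €12.35: general merchandise → 6.5% + 1.25% district = 7.75% → €0.96
Spiral notebook €5.10: general merchandise → 6.5% + 1.25% district = 7.75% → €0.40
Ski goggles €123.31: sporting goods → 10% + 0.75% district = 10.75% → €13.26
Bookshelf €276.31: household furniture → 5% + 3% district = 8% → €22.10
Action figure €23.46: toys → 9.5% + 0% district = 9.5% → €2.23
Basketball €24.34: sporting goods → 10% + 0.75% district = 10.75% → €2.62
Total tax = €1.69 + €20.45 + €14.71 + €0.72 + €0.57 + €1.15 + €0.96 + €0.40 + €13.26 + €22.10 + €2.23 + €2.62 = €80.86

€80.86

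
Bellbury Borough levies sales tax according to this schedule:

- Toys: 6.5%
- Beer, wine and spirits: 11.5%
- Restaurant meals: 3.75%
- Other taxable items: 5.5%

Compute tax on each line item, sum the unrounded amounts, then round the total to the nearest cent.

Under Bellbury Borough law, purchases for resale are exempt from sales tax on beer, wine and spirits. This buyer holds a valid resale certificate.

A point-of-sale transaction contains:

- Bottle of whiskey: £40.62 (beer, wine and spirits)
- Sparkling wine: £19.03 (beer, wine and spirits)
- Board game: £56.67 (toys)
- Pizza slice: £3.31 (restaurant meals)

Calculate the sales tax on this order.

Bottle of whiskey £40.62: beer, wine and spirits, buyer-exempt → 0% → £0.00
Sparkling wine £19.03: beer, wine and spirits, buyer-exempt → 0% → £0.00
Board game £56.67: toys → 6.5% → £3.68355
Pizza slice £3.31: restaurant meals → 3.75% → £0.124125
Unrounded tax sum = £3.807675 → £3.81

£3.81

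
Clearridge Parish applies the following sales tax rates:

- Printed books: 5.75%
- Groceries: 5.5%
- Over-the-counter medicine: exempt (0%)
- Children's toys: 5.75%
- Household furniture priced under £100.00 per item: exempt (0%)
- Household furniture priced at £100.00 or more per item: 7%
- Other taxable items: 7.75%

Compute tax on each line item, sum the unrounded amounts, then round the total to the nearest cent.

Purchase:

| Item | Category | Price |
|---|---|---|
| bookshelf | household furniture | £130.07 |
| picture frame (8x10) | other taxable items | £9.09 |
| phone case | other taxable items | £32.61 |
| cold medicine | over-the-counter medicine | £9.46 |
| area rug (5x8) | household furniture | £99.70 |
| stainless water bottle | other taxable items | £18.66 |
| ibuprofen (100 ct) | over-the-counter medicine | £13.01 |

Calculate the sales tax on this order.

Bookshelf £130.07: household furniture, £100.00 or more → 7% → £9.1049
Picture frame (8x10) £9.09: other taxable items → 7.75% → £0.704475
Phone case £32.61: other taxable items → 7.75% → £2.527275
Cold medicine £9.46: over-the-counter medicine → 0% → £0.00
Area rug (5x8) £99.70: household furniture, under £100.00 → 0% → £0.00
Stainless water bottle £18.66: other taxable items → 7.75% → £1.44615
Ibuprofen (100 ct) £13.01: over-the-counter medicine → 0% → £0.00
Unrounded tax sum = £13.7828 → £13.78

£13.78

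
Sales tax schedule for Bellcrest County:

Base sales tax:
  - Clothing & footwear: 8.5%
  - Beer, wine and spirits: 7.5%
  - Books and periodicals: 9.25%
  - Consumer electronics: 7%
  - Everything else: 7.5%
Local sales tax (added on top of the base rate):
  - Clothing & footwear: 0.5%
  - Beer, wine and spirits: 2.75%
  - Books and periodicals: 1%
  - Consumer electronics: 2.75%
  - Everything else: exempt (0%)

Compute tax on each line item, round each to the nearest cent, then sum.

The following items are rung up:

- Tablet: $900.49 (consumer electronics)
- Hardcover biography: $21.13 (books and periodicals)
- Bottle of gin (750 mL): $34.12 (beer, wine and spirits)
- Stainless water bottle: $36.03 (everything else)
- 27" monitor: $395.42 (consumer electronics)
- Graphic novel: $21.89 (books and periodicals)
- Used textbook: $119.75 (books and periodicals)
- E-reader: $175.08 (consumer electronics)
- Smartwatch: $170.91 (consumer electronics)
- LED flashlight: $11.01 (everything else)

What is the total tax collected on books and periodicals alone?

Hardcover biography $21.13: books and periodicals → 9.25% + 1% local = 10.25% → $2.17
Graphic novel $21.89: books and periodicals → 9.25% + 1% local = 10.25% → $2.24
Used textbook $119.75: books and periodicals → 9.25% + 1% local = 10.25% → $12.27
Tax on books and periodicals = $2.17 + $2.24 + $12.27 = $16.68

$16.68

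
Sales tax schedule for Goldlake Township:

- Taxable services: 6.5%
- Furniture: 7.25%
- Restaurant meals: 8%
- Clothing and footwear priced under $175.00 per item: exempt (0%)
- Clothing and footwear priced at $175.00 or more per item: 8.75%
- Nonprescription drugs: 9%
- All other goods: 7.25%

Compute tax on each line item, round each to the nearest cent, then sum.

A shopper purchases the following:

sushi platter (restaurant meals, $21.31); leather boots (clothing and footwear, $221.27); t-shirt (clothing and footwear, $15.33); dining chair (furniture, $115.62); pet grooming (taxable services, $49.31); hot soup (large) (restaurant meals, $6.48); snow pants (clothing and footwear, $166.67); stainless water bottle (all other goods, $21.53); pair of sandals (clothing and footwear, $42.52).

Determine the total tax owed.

$34.73

Sushi platter $21.31: restaurant meals → 8% → $1.70
Leather boots $221.27: clothing and footwear, $175.00 or more → 8.75% → $19.36
T-shirt $15.33: clothing and footwear, under $175.00 → 0% → $0.00
Dining chair $115.62: furniture → 7.25% → $8.38
Pet grooming $49.31: taxable services → 6.5% → $3.21
Hot soup (large) $6.48: restaurant meals → 8% → $0.52
Snow pants $166.67: clothing and footwear, under $175.00 → 0% → $0.00
Stainless water bottle $21.53: all other goods → 7.25% → $1.56
Pair of sandals $42.52: clothing and footwear, under $175.00 → 0% → $0.00
Total tax = $1.70 + $19.36 + $8.38 + $3.21 + $0.52 + $1.56 = $34.73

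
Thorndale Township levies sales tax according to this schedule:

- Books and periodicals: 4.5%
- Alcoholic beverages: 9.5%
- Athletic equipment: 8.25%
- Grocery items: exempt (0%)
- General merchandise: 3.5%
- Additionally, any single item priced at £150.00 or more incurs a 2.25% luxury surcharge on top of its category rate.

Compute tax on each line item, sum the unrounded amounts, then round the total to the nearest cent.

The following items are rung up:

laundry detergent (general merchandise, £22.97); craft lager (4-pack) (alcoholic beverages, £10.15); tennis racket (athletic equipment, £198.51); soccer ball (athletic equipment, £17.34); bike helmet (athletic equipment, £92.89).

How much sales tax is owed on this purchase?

Laundry detergent £22.97: general merchandise → 3.5% → £0.80395
Craft lager (4-pack) £10.15: alcoholic beverages → 9.5% → £0.96425
Tennis racket £198.51: athletic equipment → 8.25% + 2.25% surcharge = 10.5% → £20.84355
Soccer ball £17.34: athletic equipment → 8.25% → £1.43055
Bike helmet £92.89: athletic equipment → 8.25% → £7.663425
Unrounded tax sum = £31.705725 → £31.71

£31.71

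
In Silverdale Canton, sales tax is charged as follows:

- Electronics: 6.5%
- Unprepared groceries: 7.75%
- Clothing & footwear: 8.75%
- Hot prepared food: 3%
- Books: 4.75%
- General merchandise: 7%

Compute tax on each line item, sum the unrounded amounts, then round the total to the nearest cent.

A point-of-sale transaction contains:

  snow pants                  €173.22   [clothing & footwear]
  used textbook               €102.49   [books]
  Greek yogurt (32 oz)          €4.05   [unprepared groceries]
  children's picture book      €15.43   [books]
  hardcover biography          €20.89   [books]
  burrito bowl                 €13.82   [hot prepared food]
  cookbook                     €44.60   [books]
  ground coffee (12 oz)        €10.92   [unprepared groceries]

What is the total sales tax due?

€25.44

Snow pants €173.22: clothing & footwear → 8.75% → €15.15675
Used textbook €102.49: books → 4.75% → €4.868275
Greek yogurt (32 oz) €4.05: unprepared groceries → 7.75% → €0.313875
Children's picture book €15.43: books → 4.75% → €0.732925
Hardcover biography €20.89: books → 4.75% → €0.992275
Burrito bowl €13.82: hot prepared food → 3% → €0.4146
Cookbook €44.60: books → 4.75% → €2.1185
Ground coffee (12 oz) €10.92: unprepared groceries → 7.75% → €0.8463
Unrounded tax sum = €25.4435 → €25.44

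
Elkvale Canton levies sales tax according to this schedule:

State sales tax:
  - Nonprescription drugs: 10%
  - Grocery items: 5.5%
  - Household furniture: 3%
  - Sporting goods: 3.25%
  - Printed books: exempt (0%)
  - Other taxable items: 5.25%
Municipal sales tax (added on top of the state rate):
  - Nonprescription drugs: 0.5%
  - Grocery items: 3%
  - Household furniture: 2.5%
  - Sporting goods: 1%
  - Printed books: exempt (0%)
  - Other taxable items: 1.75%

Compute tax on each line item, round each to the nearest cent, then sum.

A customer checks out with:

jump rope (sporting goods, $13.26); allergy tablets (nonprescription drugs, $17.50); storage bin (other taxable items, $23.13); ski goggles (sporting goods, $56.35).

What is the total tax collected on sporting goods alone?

$2.95

Jump rope $13.26: sporting goods → 3.25% + 1% municipal = 4.25% → $0.56
Ski goggles $56.35: sporting goods → 3.25% + 1% municipal = 4.25% → $2.39
Tax on sporting goods = $0.56 + $2.39 = $2.95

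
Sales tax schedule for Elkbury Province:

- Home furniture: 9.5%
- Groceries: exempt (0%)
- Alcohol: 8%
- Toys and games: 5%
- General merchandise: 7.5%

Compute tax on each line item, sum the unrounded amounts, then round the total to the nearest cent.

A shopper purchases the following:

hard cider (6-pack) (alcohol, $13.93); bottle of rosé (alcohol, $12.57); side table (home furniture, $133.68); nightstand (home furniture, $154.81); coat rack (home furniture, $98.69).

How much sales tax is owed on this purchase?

$38.90

Hard cider (6-pack) $13.93: alcohol → 8% → $1.1144
Bottle of rosé $12.57: alcohol → 8% → $1.0056
Side table $133.68: home furniture → 9.5% → $12.6996
Nightstand $154.81: home furniture → 9.5% → $14.70695
Coat rack $98.69: home furniture → 9.5% → $9.37555
Unrounded tax sum = $38.9021 → $38.90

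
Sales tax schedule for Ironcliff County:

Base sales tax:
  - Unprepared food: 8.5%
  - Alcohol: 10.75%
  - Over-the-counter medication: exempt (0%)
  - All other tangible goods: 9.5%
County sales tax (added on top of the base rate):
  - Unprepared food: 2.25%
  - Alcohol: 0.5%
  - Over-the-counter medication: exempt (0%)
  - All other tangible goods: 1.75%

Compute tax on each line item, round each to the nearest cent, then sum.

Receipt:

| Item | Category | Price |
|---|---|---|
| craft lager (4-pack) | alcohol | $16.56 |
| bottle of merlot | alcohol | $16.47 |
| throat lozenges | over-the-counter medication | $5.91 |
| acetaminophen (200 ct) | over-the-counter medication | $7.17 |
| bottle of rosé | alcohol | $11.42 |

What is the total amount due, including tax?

$62.52

Craft lager (4-pack) $16.56: alcohol → 10.75% + 0.5% county = 11.25% → $1.86
Bottle of merlot $16.47: alcohol → 10.75% + 0.5% county = 11.25% → $1.85
Throat lozenges $5.91: over-the-counter medication → 0% + 0% county = 0% → $0.00
Acetaminophen (200 ct) $7.17: over-the-counter medication → 0% + 0% county = 0% → $0.00
Bottle of rosé $11.42: alcohol → 10.75% + 0.5% county = 11.25% → $1.28
Subtotal = $57.53; tax = $4.99; total due = $62.52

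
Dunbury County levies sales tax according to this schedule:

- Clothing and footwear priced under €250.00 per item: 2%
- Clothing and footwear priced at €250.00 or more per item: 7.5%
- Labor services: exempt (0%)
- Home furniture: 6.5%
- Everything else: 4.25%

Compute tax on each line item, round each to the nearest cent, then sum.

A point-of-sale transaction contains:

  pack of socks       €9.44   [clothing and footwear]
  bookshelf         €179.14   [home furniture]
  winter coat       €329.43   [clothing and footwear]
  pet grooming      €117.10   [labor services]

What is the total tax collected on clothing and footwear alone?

Pack of socks €9.44: clothing and footwear, under €250.00 → 2% → €0.19
Winter coat €329.43: clothing and footwear, €250.00 or more → 7.5% → €24.71
Tax on clothing and footwear = €0.19 + €24.71 = €24.90

€24.90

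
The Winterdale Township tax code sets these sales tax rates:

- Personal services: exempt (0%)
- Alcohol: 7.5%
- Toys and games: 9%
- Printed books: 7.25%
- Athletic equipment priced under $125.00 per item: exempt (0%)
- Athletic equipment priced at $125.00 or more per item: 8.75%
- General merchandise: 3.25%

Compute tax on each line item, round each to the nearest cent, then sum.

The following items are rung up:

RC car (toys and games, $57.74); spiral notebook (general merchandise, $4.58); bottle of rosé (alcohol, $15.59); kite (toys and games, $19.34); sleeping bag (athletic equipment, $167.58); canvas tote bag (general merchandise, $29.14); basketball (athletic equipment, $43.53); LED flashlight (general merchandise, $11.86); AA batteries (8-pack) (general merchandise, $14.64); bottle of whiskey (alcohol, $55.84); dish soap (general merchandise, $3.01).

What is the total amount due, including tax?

$451.88

RC car $57.74: toys and games → 9% → $5.20
Spiral notebook $4.58: general merchandise → 3.25% → $0.15
Bottle of rosé $15.59: alcohol → 7.5% → $1.17
Kite $19.34: toys and games → 9% → $1.74
Sleeping bag $167.58: athletic equipment, $125.00 or more → 8.75% → $14.66
Canvas tote bag $29.14: general merchandise → 3.25% → $0.95
Basketball $43.53: athletic equipment, under $125.00 → 0% → $0.00
LED flashlight $11.86: general merchandise → 3.25% → $0.39
AA batteries (8-pack) $14.64: general merchandise → 3.25% → $0.48
Bottle of whiskey $55.84: alcohol → 7.5% → $4.19
Dish soap $3.01: general merchandise → 3.25% → $0.10
Subtotal = $422.85; tax = $29.03; total due = $451.88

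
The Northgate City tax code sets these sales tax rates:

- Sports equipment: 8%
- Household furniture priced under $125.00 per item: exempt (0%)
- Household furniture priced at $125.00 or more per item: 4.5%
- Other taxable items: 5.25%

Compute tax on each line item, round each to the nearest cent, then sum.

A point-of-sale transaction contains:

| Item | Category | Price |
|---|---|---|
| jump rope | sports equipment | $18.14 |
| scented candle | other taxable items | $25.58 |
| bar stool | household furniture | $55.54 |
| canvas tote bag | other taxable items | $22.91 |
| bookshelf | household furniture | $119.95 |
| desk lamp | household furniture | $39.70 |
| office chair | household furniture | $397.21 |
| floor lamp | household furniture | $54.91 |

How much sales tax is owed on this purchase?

$21.86

Jump rope $18.14: sports equipment → 8% → $1.45
Scented candle $25.58: other taxable items → 5.25% → $1.34
Bar stool $55.54: household furniture, under $125.00 → 0% → $0.00
Canvas tote bag $22.91: other taxable items → 5.25% → $1.20
Bookshelf $119.95: household furniture, under $125.00 → 0% → $0.00
Desk lamp $39.70: household furniture, under $125.00 → 0% → $0.00
Office chair $397.21: household furniture, $125.00 or more → 4.5% → $17.87
Floor lamp $54.91: household furniture, under $125.00 → 0% → $0.00
Total tax = $1.45 + $1.34 + $1.20 + $17.87 = $21.86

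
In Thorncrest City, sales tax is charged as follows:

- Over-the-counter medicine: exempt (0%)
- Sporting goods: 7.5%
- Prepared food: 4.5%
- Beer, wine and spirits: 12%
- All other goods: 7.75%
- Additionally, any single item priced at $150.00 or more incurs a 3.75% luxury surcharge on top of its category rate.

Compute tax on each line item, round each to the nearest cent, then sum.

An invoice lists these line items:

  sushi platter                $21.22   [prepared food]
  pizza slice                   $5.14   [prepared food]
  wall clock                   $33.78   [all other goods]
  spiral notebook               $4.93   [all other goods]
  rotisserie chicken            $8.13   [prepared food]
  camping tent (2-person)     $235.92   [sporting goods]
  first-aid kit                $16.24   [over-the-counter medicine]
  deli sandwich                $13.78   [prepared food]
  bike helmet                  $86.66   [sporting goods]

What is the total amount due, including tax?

$464.01

Sushi platter $21.22: prepared food → 4.5% → $0.95
Pizza slice $5.14: prepared food → 4.5% → $0.23
Wall clock $33.78: all other goods → 7.75% → $2.62
Spiral notebook $4.93: all other goods → 7.75% → $0.38
Rotisserie chicken $8.13: prepared food → 4.5% → $0.37
Camping tent (2-person) $235.92: sporting goods → 7.5% + 3.75% surcharge = 11.25% → $26.54
First-aid kit $16.24: over-the-counter medicine → 0% → $0.00
Deli sandwich $13.78: prepared food → 4.5% → $0.62
Bike helmet $86.66: sporting goods → 7.5% → $6.50
Subtotal = $425.80; tax = $38.21; total due = $464.01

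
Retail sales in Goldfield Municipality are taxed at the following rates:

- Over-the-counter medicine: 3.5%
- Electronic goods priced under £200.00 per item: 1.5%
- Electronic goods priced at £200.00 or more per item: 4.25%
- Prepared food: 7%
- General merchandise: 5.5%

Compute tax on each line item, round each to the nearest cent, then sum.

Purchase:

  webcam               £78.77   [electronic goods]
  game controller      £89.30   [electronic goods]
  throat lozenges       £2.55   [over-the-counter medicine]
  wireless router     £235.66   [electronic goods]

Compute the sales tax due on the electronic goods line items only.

£12.54

Webcam £78.77: electronic goods, under £200.00 → 1.5% → £1.18
Game controller £89.30: electronic goods, under £200.00 → 1.5% → £1.34
Wireless router £235.66: electronic goods, £200.00 or more → 4.25% → £10.02
Tax on electronic goods = £1.18 + £1.34 + £10.02 = £12.54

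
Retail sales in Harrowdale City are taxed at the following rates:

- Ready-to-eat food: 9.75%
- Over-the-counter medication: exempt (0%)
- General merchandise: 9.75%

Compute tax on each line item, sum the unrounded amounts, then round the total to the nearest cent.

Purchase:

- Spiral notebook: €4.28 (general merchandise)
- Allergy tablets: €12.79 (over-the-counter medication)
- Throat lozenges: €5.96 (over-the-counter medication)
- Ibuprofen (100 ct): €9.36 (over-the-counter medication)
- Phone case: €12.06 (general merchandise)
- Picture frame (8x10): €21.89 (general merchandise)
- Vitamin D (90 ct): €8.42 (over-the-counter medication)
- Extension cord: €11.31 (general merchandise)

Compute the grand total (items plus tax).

€90.90

Spiral notebook €4.28: general merchandise → 9.75% → €0.4173
Allergy tablets €12.79: over-the-counter medication → 0% → €0.00
Throat lozenges €5.96: over-the-counter medication → 0% → €0.00
Ibuprofen (100 ct) €9.36: over-the-counter medication → 0% → €0.00
Phone case €12.06: general merchandise → 9.75% → €1.17585
Picture frame (8x10) €21.89: general merchandise → 9.75% → €2.134275
Vitamin D (90 ct) €8.42: over-the-counter medication → 0% → €0.00
Extension cord €11.31: general merchandise → 9.75% → €1.102725
Subtotal = €86.07; unrounded tax = €4.83015 → €4.83; total due = €90.90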